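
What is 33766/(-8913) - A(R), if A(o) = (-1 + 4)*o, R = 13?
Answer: -381373/8913 ≈ -42.788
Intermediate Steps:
A(o) = 3*o
33766/(-8913) - A(R) = 33766/(-8913) - 3*13 = 33766*(-1/8913) - 1*39 = -33766/8913 - 39 = -381373/8913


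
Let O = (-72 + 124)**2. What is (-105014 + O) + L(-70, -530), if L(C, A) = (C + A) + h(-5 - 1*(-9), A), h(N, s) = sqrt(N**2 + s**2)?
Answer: -102910 + 2*sqrt(70229) ≈ -1.0238e+5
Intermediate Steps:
L(C, A) = A + C + sqrt(16 + A**2) (L(C, A) = (C + A) + sqrt((-5 - 1*(-9))**2 + A**2) = (A + C) + sqrt((-5 + 9)**2 + A**2) = (A + C) + sqrt(4**2 + A**2) = (A + C) + sqrt(16 + A**2) = A + C + sqrt(16 + A**2))
O = 2704 (O = 52**2 = 2704)
(-105014 + O) + L(-70, -530) = (-105014 + 2704) + (-530 - 70 + sqrt(16 + (-530)**2)) = -102310 + (-530 - 70 + sqrt(16 + 280900)) = -102310 + (-530 - 70 + sqrt(280916)) = -102310 + (-530 - 70 + 2*sqrt(70229)) = -102310 + (-600 + 2*sqrt(70229)) = -102910 + 2*sqrt(70229)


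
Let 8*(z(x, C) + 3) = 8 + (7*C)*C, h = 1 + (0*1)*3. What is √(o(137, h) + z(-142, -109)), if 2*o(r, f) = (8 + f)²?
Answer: 15*√742/4 ≈ 102.15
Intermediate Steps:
h = 1 (h = 1 + 0*3 = 1 + 0 = 1)
o(r, f) = (8 + f)²/2
z(x, C) = -2 + 7*C²/8 (z(x, C) = -3 + (8 + (7*C)*C)/8 = -3 + (8 + 7*C²)/8 = -3 + (1 + 7*C²/8) = -2 + 7*C²/8)
√(o(137, h) + z(-142, -109)) = √((8 + 1)²/2 + (-2 + (7/8)*(-109)²)) = √((½)*9² + (-2 + (7/8)*11881)) = √((½)*81 + (-2 + 83167/8)) = √(81/2 + 83151/8) = √(83475/8) = 15*√742/4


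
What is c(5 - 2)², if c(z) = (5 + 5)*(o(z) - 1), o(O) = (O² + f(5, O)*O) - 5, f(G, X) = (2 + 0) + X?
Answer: 32400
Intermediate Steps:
f(G, X) = 2 + X
o(O) = -5 + O² + O*(2 + O) (o(O) = (O² + (2 + O)*O) - 5 = (O² + O*(2 + O)) - 5 = -5 + O² + O*(2 + O))
c(z) = -60 + 10*z² + 10*z*(2 + z) (c(z) = (5 + 5)*((-5 + z² + z*(2 + z)) - 1) = 10*(-6 + z² + z*(2 + z)) = -60 + 10*z² + 10*z*(2 + z))
c(5 - 2)² = (-60 + 20*(5 - 2) + 20*(5 - 2)²)² = (-60 + 20*3 + 20*3²)² = (-60 + 60 + 20*9)² = (-60 + 60 + 180)² = 180² = 32400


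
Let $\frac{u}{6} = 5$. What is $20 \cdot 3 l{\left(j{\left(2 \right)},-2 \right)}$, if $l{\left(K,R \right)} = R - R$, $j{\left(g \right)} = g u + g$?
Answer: $0$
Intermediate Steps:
$u = 30$ ($u = 6 \cdot 5 = 30$)
$j{\left(g \right)} = 31 g$ ($j{\left(g \right)} = g 30 + g = 30 g + g = 31 g$)
$l{\left(K,R \right)} = 0$
$20 \cdot 3 l{\left(j{\left(2 \right)},-2 \right)} = 20 \cdot 3 \cdot 0 = 60 \cdot 0 = 0$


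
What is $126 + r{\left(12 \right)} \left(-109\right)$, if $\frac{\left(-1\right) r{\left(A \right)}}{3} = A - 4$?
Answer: $2742$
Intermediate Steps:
$r{\left(A \right)} = 12 - 3 A$ ($r{\left(A \right)} = - 3 \left(A - 4\right) = - 3 \left(-4 + A\right) = 12 - 3 A$)
$126 + r{\left(12 \right)} \left(-109\right) = 126 + \left(12 - 36\right) \left(-109\right) = 126 - -2616 = 126 + 2616 = 2742$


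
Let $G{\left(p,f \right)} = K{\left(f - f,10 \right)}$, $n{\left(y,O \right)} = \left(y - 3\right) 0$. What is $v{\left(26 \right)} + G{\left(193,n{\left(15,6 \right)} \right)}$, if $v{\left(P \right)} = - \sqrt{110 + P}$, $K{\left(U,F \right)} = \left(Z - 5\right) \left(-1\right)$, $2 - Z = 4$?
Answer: $7 - 2 \sqrt{34} \approx -4.6619$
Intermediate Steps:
$Z = -2$ ($Z = 2 - 4 = -2$)
$n{\left(y,O \right)} = 0$ ($n{\left(y,O \right)} = \left(-3 + y\right) 0 = 0$)
$K{\left(U,F \right)} = 7$ ($K{\left(U,F \right)} = \left(-2 - 5\right) \left(-1\right) = \left(-7\right) \left(-1\right) = 7$)
$G{\left(p,f \right)} = 7$
$v{\left(26 \right)} + G{\left(193,n{\left(15,6 \right)} \right)} = - \sqrt{110 + 26} + 7 = - \sqrt{136} + 7 = - 2 \sqrt{34} + 7 = 7 - 2 \sqrt{34}$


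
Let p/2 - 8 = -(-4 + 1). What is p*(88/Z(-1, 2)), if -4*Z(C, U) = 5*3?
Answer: -7744/15 ≈ -516.27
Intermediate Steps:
Z(C, U) = -15/4 (Z(C, U) = -5*3/4 = -¼*15 = -15/4)
p = 22 (p = 16 + 2*(-(-4 + 1)) = 16 + 2*(-1*(-3)) = 16 + 2*3 = 16 + 6 = 22)
p*(88/Z(-1, 2)) = 22*(88/(-15/4)) = 22*(88*(-4/15)) = 22*(-352/15) = -7744/15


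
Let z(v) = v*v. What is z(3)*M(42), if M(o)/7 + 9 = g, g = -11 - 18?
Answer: -2394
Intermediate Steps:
z(v) = v²
g = -29
M(o) = -266 (M(o) = -63 + 7*(-29) = -63 - 203 = -266)
z(3)*M(42) = 3²*(-266) = 9*(-266) = -2394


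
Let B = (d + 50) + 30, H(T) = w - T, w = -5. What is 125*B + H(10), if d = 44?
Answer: 15485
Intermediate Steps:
H(T) = -5 - T
B = 124 (B = (44 + 50) + 30 = 94 + 30 = 124)
125*B + H(10) = 125*124 + (-5 - 1*10) = 15500 + (-5 - 10) = 15500 - 15 = 15485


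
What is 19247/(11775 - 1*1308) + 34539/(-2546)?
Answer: -312516851/26648982 ≈ -11.727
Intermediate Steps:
19247/(11775 - 1*1308) + 34539/(-2546) = 19247/(11775 - 1308) + 34539*(-1/2546) = 19247/10467 - 34539/2546 = -312516851/26648982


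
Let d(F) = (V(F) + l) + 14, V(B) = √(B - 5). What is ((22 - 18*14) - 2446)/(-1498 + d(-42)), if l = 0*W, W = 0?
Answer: 1323728/734101 + 892*I*√47/734101 ≈ 1.8032 + 0.0083303*I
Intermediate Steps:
V(B) = √(-5 + B)
l = 0 (l = 0*0 = 0)
d(F) = 14 + √(-5 + F) (d(F) = (√(-5 + F) + 0) + 14 = √(-5 + F) + 14 = 14 + √(-5 + F))
((22 - 18*14) - 2446)/(-1498 + d(-42)) = ((22 - 18*14) - 2446)/(-1498 + (14 + √(-5 - 42))) = ((22 - 252) - 2446)/(-1498 + (14 + √(-47))) = (-230 - 2446)/(-1498 + (14 + I*√47)) = -2676/(-1484 + I*√47)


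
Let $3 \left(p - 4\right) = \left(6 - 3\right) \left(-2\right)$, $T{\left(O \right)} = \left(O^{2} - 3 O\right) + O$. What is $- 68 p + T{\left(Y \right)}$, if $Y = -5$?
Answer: $-101$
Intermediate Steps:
$T{\left(O \right)} = O^{2} - 2 O$
$p = 2$ ($p = 4 + \frac{\left(6 - 3\right) \left(-2\right)}{3} = 4 + \frac{3 \left(-2\right)}{3} = 4 + \frac{1}{3} \left(-6\right) = 4 - 2 = 2$)
$- 68 p + T{\left(Y \right)} = \left(-68\right) 2 - 5 \left(-2 - 5\right) = -136 - -35 = -136 + 35 = -101$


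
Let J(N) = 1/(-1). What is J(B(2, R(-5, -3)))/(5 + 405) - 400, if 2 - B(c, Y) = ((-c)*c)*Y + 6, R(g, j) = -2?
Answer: -164001/410 ≈ -400.00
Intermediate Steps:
B(c, Y) = -4 + Y*c² (B(c, Y) = 2 - (((-c)*c)*Y + 6) = 2 - ((-c²)*Y + 6) = 2 - (-Y*c² + 6) = 2 - (6 - Y*c²) = 2 + (-6 + Y*c²) = -4 + Y*c²)
J(N) = -1
J(B(2, R(-5, -3)))/(5 + 405) - 400 = -1/(5 + 405) - 400 = -1/410 - 400 = -164001/410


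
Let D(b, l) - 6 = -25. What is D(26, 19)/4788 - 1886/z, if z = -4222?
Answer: 235525/531972 ≈ 0.44274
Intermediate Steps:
D(b, l) = -19 (D(b, l) = 6 - 25 = -19)
D(26, 19)/4788 - 1886/z = -19/4788 - 1886/(-4222) = -19*1/4788 - 1886*(-1/4222) = -1/252 + 943/2111 = 235525/531972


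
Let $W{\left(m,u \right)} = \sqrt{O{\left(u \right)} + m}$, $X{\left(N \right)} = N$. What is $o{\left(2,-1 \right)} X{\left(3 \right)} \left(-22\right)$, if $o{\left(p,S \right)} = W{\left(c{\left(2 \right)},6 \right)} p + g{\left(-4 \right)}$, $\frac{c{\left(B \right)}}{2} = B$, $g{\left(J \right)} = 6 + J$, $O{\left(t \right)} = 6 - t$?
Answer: $-396$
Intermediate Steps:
$c{\left(B \right)} = 2 B$
$W{\left(m,u \right)} = \sqrt{6 + m - u}$ ($W{\left(m,u \right)} = \sqrt{\left(6 - u\right) + m} = \sqrt{6 + m - u}$)
$o{\left(p,S \right)} = 2 + 2 p$ ($o{\left(p,S \right)} = \sqrt{6 + 2 \cdot 2 - 6} p + \left(6 - 4\right) = \sqrt{6 + 4 - 6} p + 2 = \sqrt{4} p + 2 = 2 p + 2 = 2 + 2 p$)
$o{\left(2,-1 \right)} X{\left(3 \right)} \left(-22\right) = \left(2 + 2 \cdot 2\right) 3 \left(-22\right) = \left(2 + 4\right) 3 \left(-22\right) = 6 \cdot 3 \left(-22\right) = 18 \left(-22\right) = -396$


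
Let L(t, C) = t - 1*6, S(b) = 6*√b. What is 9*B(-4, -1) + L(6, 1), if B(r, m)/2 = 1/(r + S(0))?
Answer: -9/2 ≈ -4.5000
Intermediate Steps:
B(r, m) = 2/r (B(r, m) = 2/(r + 6*√0) = 2/(r + 6*0) = 2/(r + 0) = 2/r)
L(t, C) = -6 + t (L(t, C) = t - 6 = -6 + t)
9*B(-4, -1) + L(6, 1) = 9*(2/(-4)) + (-6 + 6) = 9*(2*(-¼)) + 0 = 9*(-½) + 0 = -9/2 + 0 = -9/2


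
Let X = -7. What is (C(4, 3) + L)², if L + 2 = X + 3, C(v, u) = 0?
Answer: 36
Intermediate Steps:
L = -6 (L = -2 + (-7 + 3) = -2 - 4 = -6)
(C(4, 3) + L)² = (0 - 6)² = (-6)² = 36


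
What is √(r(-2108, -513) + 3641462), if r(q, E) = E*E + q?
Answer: √3902523 ≈ 1975.5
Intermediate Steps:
r(q, E) = q + E² (r(q, E) = E² + q = q + E²)
√(r(-2108, -513) + 3641462) = √((-2108 + (-513)²) + 3641462) = √((-2108 + 263169) + 3641462) = √(261061 + 3641462) = √3902523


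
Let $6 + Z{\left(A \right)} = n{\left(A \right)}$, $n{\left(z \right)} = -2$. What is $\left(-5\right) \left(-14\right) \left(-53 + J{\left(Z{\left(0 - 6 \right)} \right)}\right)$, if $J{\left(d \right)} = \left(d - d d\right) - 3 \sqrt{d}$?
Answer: $-8750 - 420 i \sqrt{2} \approx -8750.0 - 593.97 i$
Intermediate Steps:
$Z{\left(A \right)} = -8$ ($Z{\left(A \right)} = -6 - 2 = -8$)
$J{\left(d \right)} = d - d^{2} - 3 \sqrt{d}$ ($J{\left(d \right)} = \left(d - d^{2}\right) - 3 \sqrt{d} = d - d^{2} - 3 \sqrt{d}$)
$\left(-5\right) \left(-14\right) \left(-53 + J{\left(Z{\left(0 - 6 \right)} \right)}\right) = \left(-5\right) \left(-14\right) \left(-53 - \left(72 + 6 i \sqrt{2}\right)\right) = 70 \left(-53 - \left(72 + 3 \cdot 2 i \sqrt{2}\right)\right) = 70 \left(-53 - \left(72 + 6 i \sqrt{2}\right)\right) = 70 \left(-125 - 6 i \sqrt{2}\right) = -8750 - 420 i \sqrt{2}$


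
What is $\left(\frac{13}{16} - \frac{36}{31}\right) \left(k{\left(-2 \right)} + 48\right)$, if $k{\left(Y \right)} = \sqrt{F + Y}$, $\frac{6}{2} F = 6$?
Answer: $- \frac{519}{31} \approx -16.742$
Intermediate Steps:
$F = 2$ ($F = \frac{1}{3} \cdot 6 = 2$)
$k{\left(Y \right)} = \sqrt{2 + Y}$
$\left(\frac{13}{16} - \frac{36}{31}\right) \left(k{\left(-2 \right)} + 48\right) = \left(\frac{13}{16} - \frac{36}{31}\right) \left(\sqrt{2 - 2} + 48\right) = \left(13 \cdot \frac{1}{16} - \frac{36}{31}\right) \left(\sqrt{0} + 48\right) = \left(\frac{13}{16} - \frac{36}{31}\right) \left(0 + 48\right) = \left(- \frac{173}{496}\right) 48 = - \frac{519}{31}$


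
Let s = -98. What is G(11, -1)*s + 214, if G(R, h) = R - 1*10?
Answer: 116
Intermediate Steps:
G(R, h) = -10 + R (G(R, h) = R - 10 = -10 + R)
G(11, -1)*s + 214 = (-10 + 11)*(-98) + 214 = 1*(-98) + 214 = -98 + 214 = 116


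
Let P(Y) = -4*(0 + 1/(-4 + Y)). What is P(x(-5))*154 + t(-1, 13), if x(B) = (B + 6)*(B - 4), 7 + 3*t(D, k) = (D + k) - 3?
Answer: 1874/39 ≈ 48.051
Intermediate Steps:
t(D, k) = -10/3 + D/3 + k/3 (t(D, k) = -7/3 + ((D + k) - 3)/3 = -7/3 + (-3 + D + k)/3 = -7/3 + (-1 + D/3 + k/3) = -10/3 + D/3 + k/3)
x(B) = (-4 + B)*(6 + B) (x(B) = (6 + B)*(-4 + B) = (-4 + B)*(6 + B))
P(Y) = -4/(-4 + Y)
P(x(-5))*154 + t(-1, 13) = -4/(-4 + (-24 + (-5)**2 + 2*(-5)))*154 + (-10/3 + (1/3)*(-1) + (1/3)*13) = -4/(-4 + (-24 + 25 - 10))*154 + (-10/3 - 1/3 + 13/3) = -4/(-4 - 9)*154 + 2/3 = -4/(-13)*154 + 2/3 = -4*(-1/13)*154 + 2/3 = (4/13)*154 + 2/3 = 616/13 + 2/3 = 1874/39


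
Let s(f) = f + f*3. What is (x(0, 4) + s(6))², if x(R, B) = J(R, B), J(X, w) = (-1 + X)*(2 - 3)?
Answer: 625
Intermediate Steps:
s(f) = 4*f (s(f) = f + 3*f = 4*f)
J(X, w) = 1 - X (J(X, w) = (-1 + X)*(-1) = 1 - X)
x(R, B) = 1 - R
(x(0, 4) + s(6))² = ((1 - 1*0) + 4*6)² = ((1 + 0) + 24)² = (1 + 24)² = 25² = 625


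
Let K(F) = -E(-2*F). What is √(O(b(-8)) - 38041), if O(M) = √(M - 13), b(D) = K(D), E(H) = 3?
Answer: √(-38041 + 4*I) ≈ 0.01 + 195.04*I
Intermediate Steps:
K(F) = -3 (K(F) = -1*3 = -3)
b(D) = -3
O(M) = √(-13 + M)
√(O(b(-8)) - 38041) = √(√(-13 - 3) - 38041) = √(√(-16) - 38041) = √(4*I - 38041) = √(-38041 + 4*I)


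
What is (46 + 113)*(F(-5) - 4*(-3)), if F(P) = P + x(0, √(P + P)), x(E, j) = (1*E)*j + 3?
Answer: 1590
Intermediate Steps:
x(E, j) = 3 + E*j (x(E, j) = E*j + 3 = 3 + E*j)
F(P) = 3 + P (F(P) = P + (3 + 0*√(P + P)) = P + (3 + 0*√(2*P)) = P + (3 + 0*(√2*√P)) = P + (3 + 0) = P + 3 = 3 + P)
(46 + 113)*(F(-5) - 4*(-3)) = (46 + 113)*((3 - 5) - 4*(-3)) = 159*(-2 + 12) = 159*10 = 1590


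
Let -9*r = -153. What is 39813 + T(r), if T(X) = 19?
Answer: 39832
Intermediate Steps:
r = 17 (r = -⅑*(-153) = 17)
39813 + T(r) = 39813 + 19 = 39832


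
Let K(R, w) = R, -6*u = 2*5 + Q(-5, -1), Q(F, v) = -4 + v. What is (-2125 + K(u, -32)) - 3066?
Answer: -31151/6 ≈ -5191.8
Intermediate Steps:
u = -5/6 (u = -(2*5 + (-4 - 1))/6 = -(10 - 5)/6 = -1/6*5 = -5/6 ≈ -0.83333)
(-2125 + K(u, -32)) - 3066 = (-2125 - 5/6) - 3066 = -12755/6 - 3066 = -31151/6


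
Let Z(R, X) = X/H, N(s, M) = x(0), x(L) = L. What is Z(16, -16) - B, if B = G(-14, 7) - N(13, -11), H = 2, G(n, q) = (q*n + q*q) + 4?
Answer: 37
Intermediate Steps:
N(s, M) = 0
G(n, q) = 4 + q² + n*q (G(n, q) = (n*q + q²) + 4 = (q² + n*q) + 4 = 4 + q² + n*q)
B = -45 (B = (4 + 7² - 14*7) - 1*0 = (4 + 49 - 98) + 0 = -45 + 0 = -45)
Z(R, X) = X/2
Z(16, -16) - B = (½)*(-16) - 1*(-45) = -8 + 45 = 37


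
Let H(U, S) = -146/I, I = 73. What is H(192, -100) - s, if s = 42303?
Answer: -42305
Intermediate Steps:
H(U, S) = -2 (H(U, S) = -146/73 = -146*1/73 = -2)
H(192, -100) - s = -2 - 1*42303 = -2 - 42303 = -42305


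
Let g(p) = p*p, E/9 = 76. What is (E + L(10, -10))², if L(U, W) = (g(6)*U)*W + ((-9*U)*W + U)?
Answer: 4024036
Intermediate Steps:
E = 684 (E = 9*76 = 684)
g(p) = p²
L(U, W) = U + 27*U*W (L(U, W) = (6²*U)*W + ((-9*U)*W + U) = (36*U)*W + (-9*U*W + U) = 36*U*W + (U - 9*U*W) = U + 27*U*W)
(E + L(10, -10))² = (684 + 10*(1 + 27*(-10)))² = (684 + 10*(1 - 270))² = (684 + 10*(-269))² = (684 - 2690)² = (-2006)² = 4024036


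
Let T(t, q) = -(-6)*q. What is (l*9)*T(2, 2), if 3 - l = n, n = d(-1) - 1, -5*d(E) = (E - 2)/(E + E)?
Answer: 2322/5 ≈ 464.40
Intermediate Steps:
d(E) = -(-2 + E)/(10*E) (d(E) = -(E - 2)/(5*(E + E)) = -(-2 + E)/(5*(2*E)) = -(-2 + E)*1/(2*E)/5 = -(-2 + E)/(10*E))
n = -13/10 (n = (⅒)*(2 - 1*(-1))/(-1) - 1 = (⅒)*(-1)*(2 + 1) - 1 = (⅒)*(-1)*3 - 1 = -3/10 - 1 = -13/10 ≈ -1.3000)
l = 43/10 (l = 3 - 1*(-13/10) = 3 + 13/10 = 43/10 ≈ 4.3000)
T(t, q) = 6*q
(l*9)*T(2, 2) = ((43/10)*9)*(6*2) = (387/10)*12 = 2322/5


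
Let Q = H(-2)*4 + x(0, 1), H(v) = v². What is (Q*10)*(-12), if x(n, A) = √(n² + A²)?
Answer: -2040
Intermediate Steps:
x(n, A) = √(A² + n²)
Q = 17 (Q = (-2)²*4 + √(1² + 0²) = 4*4 + √(1 + 0) = 16 + √1 = 16 + 1 = 17)
(Q*10)*(-12) = (17*10)*(-12) = 170*(-12) = -2040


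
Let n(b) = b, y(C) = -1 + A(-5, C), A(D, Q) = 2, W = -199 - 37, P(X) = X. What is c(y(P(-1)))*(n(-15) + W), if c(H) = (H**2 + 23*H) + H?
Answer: -6275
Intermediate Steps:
W = -236
y(C) = 1 (y(C) = -1 + 2 = 1)
c(H) = H**2 + 24*H
c(y(P(-1)))*(n(-15) + W) = (1*(24 + 1))*(-15 - 236) = (1*25)*(-251) = 25*(-251) = -6275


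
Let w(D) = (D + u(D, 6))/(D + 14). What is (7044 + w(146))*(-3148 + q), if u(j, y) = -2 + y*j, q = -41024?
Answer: -622858329/2 ≈ -3.1143e+8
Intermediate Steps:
u(j, y) = -2 + j*y
w(D) = (-2 + 7*D)/(14 + D) (w(D) = (D + (-2 + D*6))/(D + 14) = (D + (-2 + 6*D))/(14 + D) = (-2 + 7*D)/(14 + D))
(7044 + w(146))*(-3148 + q) = (7044 + (-2 + 7*146)/(14 + 146))*(-3148 - 41024) = (7044 + (-2 + 1022)/160)*(-44172) = (7044 + (1/160)*1020)*(-44172) = (7044 + 51/8)*(-44172) = (56403/8)*(-44172) = -622858329/2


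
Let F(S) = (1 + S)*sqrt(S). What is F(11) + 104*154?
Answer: 16016 + 12*sqrt(11) ≈ 16056.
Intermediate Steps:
F(S) = sqrt(S)*(1 + S)
F(11) + 104*154 = sqrt(11)*(1 + 11) + 104*154 = sqrt(11)*12 + 16016 = 12*sqrt(11) + 16016 = 16016 + 12*sqrt(11)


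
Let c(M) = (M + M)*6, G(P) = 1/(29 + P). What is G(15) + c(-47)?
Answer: -24815/44 ≈ -563.98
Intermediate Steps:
c(M) = 12*M (c(M) = (2*M)*6 = 12*M)
G(15) + c(-47) = 1/(29 + 15) + 12*(-47) = 1/44 - 564 = -24815/44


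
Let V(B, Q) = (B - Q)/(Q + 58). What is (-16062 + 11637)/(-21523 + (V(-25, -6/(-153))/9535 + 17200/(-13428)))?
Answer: 419253816510000/2039352979946489 ≈ 0.20558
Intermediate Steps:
V(B, Q) = (B - Q)/(58 + Q)
(-16062 + 11637)/(-21523 + (V(-25, -6/(-153))/9535 + 17200/(-13428))) = (-16062 + 11637)/(-21523 + (((-25 - (-6)/(-153))/(58 - 6/(-153)))/9535 + 17200/(-13428))) = -4425/(-21523 + (((-25 - (-6)*(-1)/153)/(58 - 6*(-1/153)))*(1/9535) + 17200*(-1/13428))) = -4425/(-21523 + (((-25 - 1*2/51)/(58 + 2/51))*(1/9535) - 4300/3357)) = -4425/(-21523 + (((-25 - 2/51)/(2960/51))*(1/9535) - 4300/3357)) = -4425/(-21523 + (((51/2960)*(-1277/51))*(1/9535) - 4300/3357)) = -4425/(-21523 + (-1277/2960*1/9535 - 4300/3357)) = -4425/(-21523 + (-1277/28223600 - 4300/3357)) = -4425/(-21523 - 121365766889/94746625200) = -4425/(-2039352979946489/94746625200) = -4425*(-94746625200/2039352979946489) = 419253816510000/2039352979946489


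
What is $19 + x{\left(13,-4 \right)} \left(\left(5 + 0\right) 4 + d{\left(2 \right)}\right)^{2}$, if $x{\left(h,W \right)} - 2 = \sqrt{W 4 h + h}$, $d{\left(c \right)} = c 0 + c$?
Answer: $987 + 484 i \sqrt{195} \approx 987.0 + 6758.7 i$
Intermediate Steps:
$d{\left(c \right)} = c$ ($d{\left(c \right)} = 0 + c = c$)
$x{\left(h,W \right)} = 2 + \sqrt{h + 4 W h}$ ($x{\left(h,W \right)} = 2 + \sqrt{W 4 h + h} = 2 + \sqrt{4 W h + h} = 2 + \sqrt{h + 4 W h}$)
$19 + x{\left(13,-4 \right)} \left(\left(5 + 0\right) 4 + d{\left(2 \right)}\right)^{2} = 19 + \left(2 + \sqrt{13 \left(1 + 4 \left(-4\right)\right)}\right) \left(\left(5 + 0\right) 4 + 2\right)^{2} = 19 + \left(2 + \sqrt{13 \left(1 - 16\right)}\right) \left(5 \cdot 4 + 2\right)^{2} = 19 + \left(2 + \sqrt{13 \left(-15\right)}\right) \left(20 + 2\right)^{2} = 19 + \left(2 + \sqrt{-195}\right) 22^{2} = 19 + \left(2 + i \sqrt{195}\right) 484 = 19 + \left(968 + 484 i \sqrt{195}\right) = 987 + 484 i \sqrt{195}$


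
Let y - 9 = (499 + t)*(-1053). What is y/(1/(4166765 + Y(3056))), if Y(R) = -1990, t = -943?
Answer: 1947203068275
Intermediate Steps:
y = 467541 (y = 9 + (499 - 943)*(-1053) = 9 - 444*(-1053) = 9 + 467532 = 467541)
y/(1/(4166765 + Y(3056))) = 467541/(1/(4166765 - 1990)) = 467541/(1/4164775) = 467541*4164775 = 1947203068275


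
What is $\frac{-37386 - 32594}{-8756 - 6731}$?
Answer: $\frac{69980}{15487} \approx 4.5186$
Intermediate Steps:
$\frac{-37386 - 32594}{-8756 - 6731} = - \frac{69980}{-15487} = \left(-69980\right) \left(- \frac{1}{15487}\right) = \frac{69980}{15487}$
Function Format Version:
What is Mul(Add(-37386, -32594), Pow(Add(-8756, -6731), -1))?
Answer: Rational(69980, 15487) ≈ 4.5186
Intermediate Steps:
Mul(Add(-37386, -32594), Pow(Add(-8756, -6731), -1)) = Mul(-69980, Pow(-15487, -1)) = Mul(-69980, Rational(-1, 15487)) = Rational(69980, 15487)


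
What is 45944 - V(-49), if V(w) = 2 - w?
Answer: 45893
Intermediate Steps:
45944 - V(-49) = 45944 - (2 - 1*(-49)) = 45944 - (2 + 49) = 45944 - 1*51 = 45944 - 51 = 45893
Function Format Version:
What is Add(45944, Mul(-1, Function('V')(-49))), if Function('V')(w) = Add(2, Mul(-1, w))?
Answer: 45893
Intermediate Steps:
Add(45944, Mul(-1, Function('V')(-49))) = Add(45944, Mul(-1, Add(2, Mul(-1, -49)))) = Add(45944, Mul(-1, Add(2, 49))) = Add(45944, Mul(-1, 51)) = Add(45944, -51) = 45893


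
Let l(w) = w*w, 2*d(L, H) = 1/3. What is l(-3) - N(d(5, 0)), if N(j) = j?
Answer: 53/6 ≈ 8.8333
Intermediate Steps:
d(L, H) = ⅙ (d(L, H) = (½)/3 = (½)*(⅓) = ⅙)
l(w) = w²
l(-3) - N(d(5, 0)) = (-3)² - 1*⅙ = 9 - ⅙ = 53/6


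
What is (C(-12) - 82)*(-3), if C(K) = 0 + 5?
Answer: 231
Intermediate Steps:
C(K) = 5
(C(-12) - 82)*(-3) = (5 - 82)*(-3) = -77*(-3) = 231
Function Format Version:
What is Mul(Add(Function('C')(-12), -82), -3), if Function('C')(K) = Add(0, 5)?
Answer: 231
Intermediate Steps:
Function('C')(K) = 5
Mul(Add(Function('C')(-12), -82), -3) = Mul(Add(5, -82), -3) = Mul(-77, -3) = 231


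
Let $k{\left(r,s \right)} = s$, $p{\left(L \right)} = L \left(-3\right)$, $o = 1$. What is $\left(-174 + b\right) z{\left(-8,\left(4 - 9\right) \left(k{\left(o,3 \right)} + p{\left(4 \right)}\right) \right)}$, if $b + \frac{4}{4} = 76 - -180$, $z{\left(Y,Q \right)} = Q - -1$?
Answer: $3726$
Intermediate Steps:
$p{\left(L \right)} = - 3 L$
$z{\left(Y,Q \right)} = 1 + Q$ ($z{\left(Y,Q \right)} = Q + 1 = 1 + Q$)
$b = 255$ ($b = -1 + \left(76 - -180\right) = -1 + \left(76 + 180\right) = -1 + 256 = 255$)
$\left(-174 + b\right) z{\left(-8,\left(4 - 9\right) \left(k{\left(o,3 \right)} + p{\left(4 \right)}\right) \right)} = \left(-174 + 255\right) \left(1 + \left(4 - 9\right) \left(3 - 12\right)\right) = 81 \left(1 - 5 \left(3 - 12\right)\right) = 81 \left(1 - -45\right) = 81 \left(1 + 45\right) = 81 \cdot 46 = 3726$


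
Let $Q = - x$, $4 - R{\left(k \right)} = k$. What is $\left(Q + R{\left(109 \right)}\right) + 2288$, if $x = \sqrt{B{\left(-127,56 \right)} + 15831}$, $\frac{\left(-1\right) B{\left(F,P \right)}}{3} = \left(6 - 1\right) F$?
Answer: $2183 - 2 \sqrt{4434} \approx 2049.8$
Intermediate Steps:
$B{\left(F,P \right)} = - 15 F$ ($B{\left(F,P \right)} = - 3 \left(6 - 1\right) F = - 3 \cdot 5 F = - 15 F$)
$R{\left(k \right)} = 4 - k$
$x = 2 \sqrt{4434}$ ($x = \sqrt{\left(-15\right) \left(-127\right) + 15831} = \sqrt{1905 + 15831} = \sqrt{17736} = 2 \sqrt{4434} \approx 133.18$)
$Q = - 2 \sqrt{4434} \approx -133.18$
$\left(Q + R{\left(109 \right)}\right) + 2288 = \left(- 2 \sqrt{4434} + \left(4 - 109\right)\right) + 2288 = \left(- 2 \sqrt{4434} - 105\right) + 2288 = \left(-105 - 2 \sqrt{4434}\right) + 2288 = 2183 - 2 \sqrt{4434}$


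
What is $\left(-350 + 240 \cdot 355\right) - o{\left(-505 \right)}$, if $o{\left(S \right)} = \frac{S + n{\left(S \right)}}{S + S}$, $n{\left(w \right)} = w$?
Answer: $84849$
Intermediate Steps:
$o{\left(S \right)} = 1$ ($o{\left(S \right)} = \frac{S + S}{S + S} = \frac{2 S}{2 S} = 2 S \frac{1}{2 S} = 1$)
$\left(-350 + 240 \cdot 355\right) - o{\left(-505 \right)} = \left(-350 + 240 \cdot 355\right) - 1 = \left(-350 + 85200\right) - 1 = 84850 - 1 = 84849$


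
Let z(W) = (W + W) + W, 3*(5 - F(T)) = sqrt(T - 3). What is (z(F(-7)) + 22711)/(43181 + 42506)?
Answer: 22726/85687 - I*sqrt(10)/85687 ≈ 0.26522 - 3.6905e-5*I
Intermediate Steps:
F(T) = 5 - sqrt(-3 + T)/3 (F(T) = 5 - sqrt(T - 3)/3 = 5 - sqrt(-3 + T)/3)
z(W) = 3*W (z(W) = 2*W + W = 3*W)
(z(F(-7)) + 22711)/(43181 + 42506) = (3*(5 - sqrt(-3 - 7)/3) + 22711)/(43181 + 42506) = (3*(5 - I*sqrt(10)/3) + 22711)/85687 = (3*(5 - I*sqrt(10)/3) + 22711)*(1/85687) = ((15 - I*sqrt(10)) + 22711)*(1/85687) = (22726 - I*sqrt(10))*(1/85687) = 22726/85687 - I*sqrt(10)/85687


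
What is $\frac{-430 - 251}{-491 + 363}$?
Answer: $\frac{681}{128} \approx 5.3203$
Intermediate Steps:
$\frac{-430 - 251}{-491 + 363} = - \frac{681}{-128} = \left(-681\right) \left(- \frac{1}{128}\right) = \frac{681}{128}$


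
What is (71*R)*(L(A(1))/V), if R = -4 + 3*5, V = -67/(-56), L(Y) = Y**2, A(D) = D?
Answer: 43736/67 ≈ 652.78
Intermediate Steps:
V = 67/56 (V = -67*(-1/56) = 67/56 ≈ 1.1964)
R = 11 (R = -4 + 15 = 11)
(71*R)*(L(A(1))/V) = (71*11)*(1**2/(67/56)) = 781*(1*(56/67)) = 781*(56/67) = 43736/67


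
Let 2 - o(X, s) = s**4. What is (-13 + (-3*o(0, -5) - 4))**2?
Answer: 3429904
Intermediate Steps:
o(X, s) = 2 - s**4
(-13 + (-3*o(0, -5) - 4))**2 = (-13 + (-3*(2 - 1*(-5)**4) - 4))**2 = (-13 + (-3*(2 - 1*625) - 4))**2 = (-13 + (-3*(2 - 625) - 4))**2 = (-13 + (-3*(-623) - 4))**2 = (-13 + (1869 - 4))**2 = (-13 + 1865)**2 = 1852**2 = 3429904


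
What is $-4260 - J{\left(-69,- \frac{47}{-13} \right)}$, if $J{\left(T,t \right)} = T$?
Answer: $-4191$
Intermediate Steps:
$-4260 - J{\left(-69,- \frac{47}{-13} \right)} = -4260 - -69 = -4260 + 69 = -4191$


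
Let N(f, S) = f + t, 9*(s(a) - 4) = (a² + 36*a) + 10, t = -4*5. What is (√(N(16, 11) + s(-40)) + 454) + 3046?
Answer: 3500 + √170/3 ≈ 3504.3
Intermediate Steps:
t = -20
s(a) = 46/9 + 4*a + a²/9 (s(a) = 4 + ((a² + 36*a) + 10)/9 = 4 + (10 + a² + 36*a)/9 = 4 + (10/9 + 4*a + a²/9) = 46/9 + 4*a + a²/9)
N(f, S) = -20 + f (N(f, S) = f - 20 = -20 + f)
(√(N(16, 11) + s(-40)) + 454) + 3046 = (√((-20 + 16) + (46/9 + 4*(-40) + (⅑)*(-40)²)) + 454) + 3046 = (√(-4 + (46/9 - 160 + (⅑)*1600)) + 454) + 3046 = (√(-4 + (46/9 - 160 + 1600/9)) + 454) + 3046 = (√(-4 + 206/9) + 454) + 3046 = (√(170/9) + 454) + 3046 = (√170/3 + 454) + 3046 = (454 + √170/3) + 3046 = 3500 + √170/3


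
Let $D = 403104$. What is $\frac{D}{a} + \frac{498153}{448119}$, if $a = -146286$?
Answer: $- \frac{95031527}{57807351} \approx -1.6439$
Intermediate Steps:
$\frac{D}{a} + \frac{498153}{448119} = \frac{403104}{-146286} + \frac{498153}{448119} = 403104 \left(- \frac{1}{146286}\right) + 498153 \cdot \frac{1}{448119} = - \frac{67184}{24381} + \frac{166051}{149373} = - \frac{95031527}{57807351}$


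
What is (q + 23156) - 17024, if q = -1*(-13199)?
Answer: 19331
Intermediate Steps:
q = 13199
(q + 23156) - 17024 = (13199 + 23156) - 17024 = 36355 - 17024 = 19331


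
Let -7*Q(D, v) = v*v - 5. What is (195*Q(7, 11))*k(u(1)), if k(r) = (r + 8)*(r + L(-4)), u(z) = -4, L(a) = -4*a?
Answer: -1085760/7 ≈ -1.5511e+5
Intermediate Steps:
Q(D, v) = 5/7 - v²/7 (Q(D, v) = -(v*v - 5)/7 = -(v² - 5)/7 = -(-5 + v²)/7 = 5/7 - v²/7)
k(r) = (8 + r)*(16 + r) (k(r) = (r + 8)*(r - 4*(-4)) = (8 + r)*(r + 16) = (8 + r)*(16 + r))
(195*Q(7, 11))*k(u(1)) = (195*(5/7 - ⅐*11²))*(128 + (-4)² + 24*(-4)) = (195*(5/7 - ⅐*121))*(128 + 16 - 96) = (195*(5/7 - 121/7))*48 = (195*(-116/7))*48 = -22620/7*48 = -1085760/7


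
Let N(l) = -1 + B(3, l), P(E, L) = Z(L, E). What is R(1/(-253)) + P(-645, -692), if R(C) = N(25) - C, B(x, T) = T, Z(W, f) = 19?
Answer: 10880/253 ≈ 43.004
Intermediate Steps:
P(E, L) = 19
N(l) = -1 + l
R(C) = 24 - C (R(C) = (-1 + 25) - C = 24 - C)
R(1/(-253)) + P(-645, -692) = (24 - 1/(-253)) + 19 = (24 - 1*(-1/253)) + 19 = (24 + 1/253) + 19 = 6073/253 + 19 = 10880/253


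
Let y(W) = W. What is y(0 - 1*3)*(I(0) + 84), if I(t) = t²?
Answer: -252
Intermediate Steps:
y(0 - 1*3)*(I(0) + 84) = (0 - 1*3)*(0² + 84) = (0 - 3)*(0 + 84) = -3*84 = -252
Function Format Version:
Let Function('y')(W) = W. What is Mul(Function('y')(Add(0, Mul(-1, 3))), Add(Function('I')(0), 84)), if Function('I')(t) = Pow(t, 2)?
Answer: -252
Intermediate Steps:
Mul(Function('y')(Add(0, Mul(-1, 3))), Add(Function('I')(0), 84)) = Mul(Add(0, Mul(-1, 3)), Add(Pow(0, 2), 84)) = Mul(Add(0, -3), Add(0, 84)) = Mul(-3, 84) = -252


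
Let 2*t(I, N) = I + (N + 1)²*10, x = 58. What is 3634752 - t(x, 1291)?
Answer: -4711597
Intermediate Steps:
t(I, N) = I/2 + 5*(1 + N)² (t(I, N) = (I + (N + 1)²*10)/2 = (I + (1 + N)²*10)/2 = (I + 10*(1 + N)²)/2 = I/2 + 5*(1 + N)²)
3634752 - t(x, 1291) = 3634752 - ((½)*58 + 5*(1 + 1291)²) = 3634752 - (29 + 5*1292²) = 3634752 - (29 + 5*1669264) = 3634752 - (29 + 8346320) = 3634752 - 1*8346349 = 3634752 - 8346349 = -4711597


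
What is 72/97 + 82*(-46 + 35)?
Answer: -87422/97 ≈ -901.26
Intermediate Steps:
72/97 + 82*(-46 + 35) = 72*(1/97) + 82*(-11) = 72/97 - 902 = -87422/97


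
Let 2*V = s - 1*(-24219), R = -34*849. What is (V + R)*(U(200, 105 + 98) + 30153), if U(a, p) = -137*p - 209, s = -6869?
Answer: -43067403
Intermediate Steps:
R = -28866
V = 8675 (V = (-6869 - 1*(-24219))/2 = (-6869 + 24219)/2 = (½)*17350 = 8675)
U(a, p) = -209 - 137*p
(V + R)*(U(200, 105 + 98) + 30153) = (8675 - 28866)*((-209 - 137*(105 + 98)) + 30153) = -20191*((-209 - 137*203) + 30153) = -20191*((-209 - 27811) + 30153) = -20191*(-28020 + 30153) = -20191*2133 = -43067403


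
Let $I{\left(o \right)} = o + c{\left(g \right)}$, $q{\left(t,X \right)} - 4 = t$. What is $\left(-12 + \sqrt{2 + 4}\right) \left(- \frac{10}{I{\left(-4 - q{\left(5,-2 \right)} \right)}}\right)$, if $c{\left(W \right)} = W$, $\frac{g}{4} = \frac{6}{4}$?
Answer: $- \frac{120}{7} + \frac{10 \sqrt{6}}{7} \approx -13.644$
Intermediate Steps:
$g = 6$ ($g = 4 \cdot \frac{6}{4} = 4 \cdot 6 \cdot \frac{1}{4} = 4 \cdot \frac{3}{2} = 6$)
$q{\left(t,X \right)} = 4 + t$
$I{\left(o \right)} = 6 + o$ ($I{\left(o \right)} = o + 6 = 6 + o$)
$\left(-12 + \sqrt{2 + 4}\right) \left(- \frac{10}{I{\left(-4 - q{\left(5,-2 \right)} \right)}}\right) = \left(-12 + \sqrt{2 + 4}\right) \left(- \frac{10}{6 - 13}\right) = \left(-12 + \sqrt{6}\right) \left(- \frac{10}{6 - 13}\right) = \left(-12 + \sqrt{6}\right) \left(- \frac{10}{-7}\right) = \left(-12 + \sqrt{6}\right) \left(\left(-10\right) \left(- \frac{1}{7}\right)\right) = \left(-12 + \sqrt{6}\right) \frac{10}{7} = - \frac{120}{7} + \frac{10 \sqrt{6}}{7}$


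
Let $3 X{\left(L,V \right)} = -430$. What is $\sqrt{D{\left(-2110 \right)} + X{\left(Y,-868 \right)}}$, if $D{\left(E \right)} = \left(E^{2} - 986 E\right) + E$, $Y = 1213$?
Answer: $\frac{2 \sqrt{14693190}}{3} \approx 2555.4$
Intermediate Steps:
$D{\left(E \right)} = E^{2} - 985 E$
$X{\left(L,V \right)} = - \frac{430}{3}$ ($X{\left(L,V \right)} = \frac{1}{3} \left(-430\right) = - \frac{430}{3}$)
$\sqrt{D{\left(-2110 \right)} + X{\left(Y,-868 \right)}} = \sqrt{- 2110 \left(-985 - 2110\right) - \frac{430}{3}} = \sqrt{\left(-2110\right) \left(-3095\right) - \frac{430}{3}} = \sqrt{6530450 - \frac{430}{3}} = \sqrt{\frac{19590920}{3}} = \frac{2 \sqrt{14693190}}{3}$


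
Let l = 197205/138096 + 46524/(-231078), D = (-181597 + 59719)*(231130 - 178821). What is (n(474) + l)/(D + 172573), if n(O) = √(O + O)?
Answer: -2174719927/11302048709142861264 - 2*√237/6375143729 ≈ -5.0221e-9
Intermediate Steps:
D = -6375316302 (D = -121878*52309 = -6375316302)
n(O) = √2*√O (n(O) = √(2*O) = √2*√O)
l = 2174719927/1772830416 (l = 197205*(1/138096) + 46524*(-1/231078) = 65735/46032 - 7754/38513 = 2174719927/1772830416 ≈ 1.2267)
(n(474) + l)/(D + 172573) = (√2*√474 + 2174719927/1772830416)/(-6375316302 + 172573) = (2*√237 + 2174719927/1772830416)/(-6375143729) = (2174719927/1772830416 + 2*√237)*(-1/6375143729) = -2174719927/11302048709142861264 - 2*√237/6375143729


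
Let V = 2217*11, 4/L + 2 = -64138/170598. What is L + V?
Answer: 4942098933/202667 ≈ 24385.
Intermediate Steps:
L = -341196/202667 (L = 4/(-2 - 64138/170598) = 4/(-2 - 64138*1/170598) = 4/(-2 - 32069/85299) = 4/(-202667/85299) = 4*(-85299/202667) = -341196/202667 ≈ -1.6835)
V = 24387
L + V = -341196/202667 + 24387 = 4942098933/202667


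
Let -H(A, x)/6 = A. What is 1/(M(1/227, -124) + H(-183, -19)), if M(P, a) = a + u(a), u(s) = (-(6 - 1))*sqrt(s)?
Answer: 487/475888 + 5*I*sqrt(31)/475888 ≈ 0.0010234 + 5.8499e-5*I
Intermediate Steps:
H(A, x) = -6*A
u(s) = -5*sqrt(s) (u(s) = (-1*5)*sqrt(s) = -5*sqrt(s))
M(P, a) = a - 5*sqrt(a)
1/(M(1/227, -124) + H(-183, -19)) = 1/((-124 - 10*I*sqrt(31)) - 6*(-183)) = 1/((-124 - 10*I*sqrt(31)) + 1098) = 1/(974 - 10*I*sqrt(31))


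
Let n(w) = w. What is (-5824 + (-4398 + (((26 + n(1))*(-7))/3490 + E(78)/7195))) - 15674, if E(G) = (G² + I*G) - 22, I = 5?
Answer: -26009665807/1004422 ≈ -25895.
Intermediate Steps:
E(G) = -22 + G² + 5*G (E(G) = (G² + 5*G) - 22 = -22 + G² + 5*G)
(-5824 + (-4398 + (((26 + n(1))*(-7))/3490 + E(78)/7195))) - 15674 = (-5824 + (-4398 + (((26 + 1)*(-7))/3490 + (-22 + 78² + 5*78)/7195))) - 15674 = (-5824 + (-4398 + ((27*(-7))*(1/3490) + (-22 + 6084 + 390)*(1/7195)))) - 15674 = (-5824 + (-4398 + (-189*1/3490 + 6452*(1/7195)))) - 15674 = (-5824 + (-4398 + (-189/3490 + 6452/7195))) - 15674 = (-5824 + (-4398 + 846305/1004422)) - 15674 = (-5824 - 4416601651/1004422) - 15674 = -10266355379/1004422 - 15674 = -26009665807/1004422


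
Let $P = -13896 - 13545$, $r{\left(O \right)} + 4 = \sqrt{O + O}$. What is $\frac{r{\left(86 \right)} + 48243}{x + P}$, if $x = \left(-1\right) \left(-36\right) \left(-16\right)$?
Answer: $- \frac{48239}{28017} - \frac{2 \sqrt{43}}{28017} \approx -1.7222$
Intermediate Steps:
$r{\left(O \right)} = -4 + \sqrt{2} \sqrt{O}$ ($r{\left(O \right)} = -4 + \sqrt{O + O} = -4 + \sqrt{2 O} = -4 + \sqrt{2} \sqrt{O}$)
$P = -27441$
$x = -576$ ($x = 36 \left(-16\right) = -576$)
$\frac{r{\left(86 \right)} + 48243}{x + P} = \frac{\left(-4 + \sqrt{2} \sqrt{86}\right) + 48243}{-576 - 27441} = \frac{\left(-4 + 2 \sqrt{43}\right) + 48243}{-28017} = \left(48239 + 2 \sqrt{43}\right) \left(- \frac{1}{28017}\right) = - \frac{48239}{28017} - \frac{2 \sqrt{43}}{28017}$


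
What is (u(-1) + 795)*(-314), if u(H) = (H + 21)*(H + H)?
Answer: -237070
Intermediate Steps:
u(H) = 2*H*(21 + H) (u(H) = (21 + H)*(2*H) = 2*H*(21 + H))
(u(-1) + 795)*(-314) = (2*(-1)*(21 - 1) + 795)*(-314) = (2*(-1)*20 + 795)*(-314) = (-40 + 795)*(-314) = 755*(-314) = -237070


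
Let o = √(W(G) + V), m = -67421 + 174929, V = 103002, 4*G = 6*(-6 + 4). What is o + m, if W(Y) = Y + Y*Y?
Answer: 107508 + 4*√6438 ≈ 1.0783e+5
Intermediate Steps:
G = -3 (G = (6*(-6 + 4))/4 = (6*(-2))/4 = (¼)*(-12) = -3)
W(Y) = Y + Y²
m = 107508
o = 4*√6438 (o = √(-3*(1 - 3) + 103002) = √(-3*(-2) + 103002) = √(6 + 103002) = √103008 = 4*√6438 ≈ 320.95)
o + m = 4*√6438 + 107508 = 107508 + 4*√6438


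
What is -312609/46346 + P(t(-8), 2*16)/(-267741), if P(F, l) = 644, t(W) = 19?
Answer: -83728093093/12408724386 ≈ -6.7475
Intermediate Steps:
-312609/46346 + P(t(-8), 2*16)/(-267741) = -312609/46346 + 644/(-267741) = -312609*1/46346 + 644*(-1/267741) = -312609/46346 - 644/267741 = -83728093093/12408724386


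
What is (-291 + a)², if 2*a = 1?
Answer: 337561/4 ≈ 84390.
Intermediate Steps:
a = ½ (a = (½)*1 = ½ ≈ 0.50000)
(-291 + a)² = (-291 + ½)² = (-581/2)² = 337561/4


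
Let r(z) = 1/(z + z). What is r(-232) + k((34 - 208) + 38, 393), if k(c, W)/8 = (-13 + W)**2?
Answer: 536012799/464 ≈ 1.1552e+6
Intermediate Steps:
k(c, W) = 8*(-13 + W)**2
r(z) = 1/(2*z)
r(-232) + k((34 - 208) + 38, 393) = (1/2)/(-232) + 8*(-13 + 393)**2 = (1/2)*(-1/232) + 8*380**2 = -1/464 + 8*144400 = -1/464 + 1155200 = 536012799/464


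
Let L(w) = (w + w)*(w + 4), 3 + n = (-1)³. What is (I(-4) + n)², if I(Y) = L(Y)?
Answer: 16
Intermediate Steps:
n = -4 (n = -3 + (-1)³ = -3 - 1 = -4)
L(w) = 2*w*(4 + w) (L(w) = (2*w)*(4 + w) = 2*w*(4 + w))
I(Y) = 2*Y*(4 + Y)
(I(-4) + n)² = (2*(-4)*(4 - 4) - 4)² = (2*(-4)*0 - 4)² = (0 - 4)² = (-4)² = 16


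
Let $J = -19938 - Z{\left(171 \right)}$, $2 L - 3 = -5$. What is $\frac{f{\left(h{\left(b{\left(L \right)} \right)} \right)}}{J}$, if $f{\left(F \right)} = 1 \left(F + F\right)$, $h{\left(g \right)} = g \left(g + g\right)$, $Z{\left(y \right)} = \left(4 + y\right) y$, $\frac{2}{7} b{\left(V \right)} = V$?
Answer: $- \frac{49}{49863} \approx -0.00098269$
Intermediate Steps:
$L = -1$ ($L = \frac{3}{2} + \frac{1}{2} \left(-5\right) = \frac{3}{2} - \frac{5}{2} = -1$)
$b{\left(V \right)} = \frac{7 V}{2}$
$Z{\left(y \right)} = y \left(4 + y\right)$
$h{\left(g \right)} = 2 g^{2}$ ($h{\left(g \right)} = g 2 g = 2 g^{2}$)
$J = -49863$ ($J = -19938 - 171 \left(4 + 171\right) = -19938 - 171 \cdot 175 = -19938 - 29925 = -49863$)
$f{\left(F \right)} = 2 F$ ($f{\left(F \right)} = 1 \cdot 2 F = 2 F$)
$\frac{f{\left(h{\left(b{\left(L \right)} \right)} \right)}}{J} = \frac{2 \cdot 2 \left(\frac{7}{2} \left(-1\right)\right)^{2}}{-49863} = 2 \cdot 2 \left(- \frac{7}{2}\right)^{2} \left(- \frac{1}{49863}\right) = 2 \cdot 2 \cdot \frac{49}{4} \left(- \frac{1}{49863}\right) = 2 \cdot \frac{49}{2} \left(- \frac{1}{49863}\right) = 49 \left(- \frac{1}{49863}\right) = - \frac{49}{49863}$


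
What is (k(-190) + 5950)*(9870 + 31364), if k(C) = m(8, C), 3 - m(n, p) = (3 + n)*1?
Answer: 245012428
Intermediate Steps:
m(n, p) = -n (m(n, p) = 3 - (3 + n) = 3 + (-3 - n) = -n)
k(C) = -8 (k(C) = -1*8 = -8)
(k(-190) + 5950)*(9870 + 31364) = (-8 + 5950)*(9870 + 31364) = 5942*41234 = 245012428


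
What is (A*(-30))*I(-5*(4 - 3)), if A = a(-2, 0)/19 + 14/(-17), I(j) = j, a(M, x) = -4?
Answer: -50100/323 ≈ -155.11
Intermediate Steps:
A = -334/323 (A = -4/19 + 14/(-17) = -4*1/19 + 14*(-1/17) = -4/19 - 14/17 = -334/323 ≈ -1.0341)
(A*(-30))*I(-5*(4 - 3)) = (-334/323*(-30))*(-5*(4 - 3)) = 10020*(-5*1)/323 = (10020/323)*(-5) = -50100/323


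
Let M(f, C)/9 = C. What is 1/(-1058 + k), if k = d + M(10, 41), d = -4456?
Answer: -1/5145 ≈ -0.00019436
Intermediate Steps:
M(f, C) = 9*C
k = -4087 (k = -4456 + 9*41 = -4456 + 369 = -4087)
1/(-1058 + k) = 1/(-1058 - 4087) = 1/(-5145) = -1/5145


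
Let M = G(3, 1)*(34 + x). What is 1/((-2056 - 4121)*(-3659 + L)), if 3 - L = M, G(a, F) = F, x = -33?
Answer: 1/22589289 ≈ 4.4269e-8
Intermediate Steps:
M = 1 (M = 1*(34 - 33) = 1*1 = 1)
L = 2 (L = 3 - 1*1 = 3 - 1 = 2)
1/((-2056 - 4121)*(-3659 + L)) = 1/((-2056 - 4121)*(-3659 + 2)) = 1/(-6177*(-3657)) = 1/22589289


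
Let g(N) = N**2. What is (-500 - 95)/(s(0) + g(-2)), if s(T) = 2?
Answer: -595/6 ≈ -99.167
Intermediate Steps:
(-500 - 95)/(s(0) + g(-2)) = (-500 - 95)/(2 + (-2)**2) = -595/(2 + 4) = -595/6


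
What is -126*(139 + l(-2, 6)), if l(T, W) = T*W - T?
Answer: -16254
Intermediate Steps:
l(T, W) = -T + T*W
-126*(139 + l(-2, 6)) = -126*(139 - 2*(-1 + 6)) = -126*(139 - 2*5) = -126*(139 - 10) = -126*129 = -16254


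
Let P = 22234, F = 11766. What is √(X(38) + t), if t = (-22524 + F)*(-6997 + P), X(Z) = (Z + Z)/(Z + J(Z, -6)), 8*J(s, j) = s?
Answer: I*√1475276798/3 ≈ 12803.0*I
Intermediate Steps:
J(s, j) = s/8
X(Z) = 16/9 (X(Z) = (Z + Z)/(Z + Z/8) = (2*Z)/((9*Z/8)) = (2*Z)*(8/(9*Z)) = 16/9)
t = -163919646 (t = (-22524 + 11766)*(-6997 + 22234) = -10758*15237 = -163919646)
√(X(38) + t) = √(16/9 - 163919646) = √(-1475276798/9) = I*√1475276798/3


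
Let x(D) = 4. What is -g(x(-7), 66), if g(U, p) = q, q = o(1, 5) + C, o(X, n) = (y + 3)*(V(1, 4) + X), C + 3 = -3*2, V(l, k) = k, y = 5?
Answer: -31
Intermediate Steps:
C = -9 (C = -3 - 3*2 = -3 - 6 = -9)
o(X, n) = 32 + 8*X (o(X, n) = (5 + 3)*(4 + X) = 8*(4 + X) = 32 + 8*X)
q = 31 (q = (32 + 8*1) - 9 = (32 + 8) - 9 = 40 - 9 = 31)
g(U, p) = 31
-g(x(-7), 66) = -1*31 = -31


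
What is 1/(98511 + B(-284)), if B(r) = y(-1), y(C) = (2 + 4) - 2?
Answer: 1/98515 ≈ 1.0151e-5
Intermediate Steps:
y(C) = 4 (y(C) = 6 - 2 = 4)
B(r) = 4
1/(98511 + B(-284)) = 1/(98511 + 4) = 1/98515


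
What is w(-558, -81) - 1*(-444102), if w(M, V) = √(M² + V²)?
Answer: 444102 + 45*√157 ≈ 4.4467e+5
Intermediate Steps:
w(-558, -81) - 1*(-444102) = √((-558)² + (-81)²) - 1*(-444102) = √(311364 + 6561) + 444102 = √317925 + 444102 = 45*√157 + 444102 = 444102 + 45*√157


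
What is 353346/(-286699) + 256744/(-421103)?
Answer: -31771901242/17247115571 ≈ -1.8422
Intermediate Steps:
353346/(-286699) + 256744/(-421103) = 353346*(-1/286699) + 256744*(-1/421103) = -50478/40957 - 256744/421103 = -31771901242/17247115571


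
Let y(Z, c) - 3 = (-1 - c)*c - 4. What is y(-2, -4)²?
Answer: 169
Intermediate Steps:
y(Z, c) = -1 + c*(-1 - c) (y(Z, c) = 3 + ((-1 - c)*c - 4) = 3 + (c*(-1 - c) - 4) = 3 + (-4 + c*(-1 - c)) = -1 + c*(-1 - c))
y(-2, -4)² = (-1 - 1*(-4) - 1*(-4)²)² = (-1 + 4 - 1*16)² = (-1 + 4 - 16)² = (-13)² = 169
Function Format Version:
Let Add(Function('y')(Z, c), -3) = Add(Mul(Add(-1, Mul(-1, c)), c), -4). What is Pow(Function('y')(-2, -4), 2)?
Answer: 169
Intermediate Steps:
Function('y')(Z, c) = Add(-1, Mul(c, Add(-1, Mul(-1, c)))) (Function('y')(Z, c) = Add(3, Add(Mul(Add(-1, Mul(-1, c)), c), -4)) = Add(3, Add(Mul(c, Add(-1, Mul(-1, c))), -4)) = Add(3, Add(-4, Mul(c, Add(-1, Mul(-1, c))))) = Add(-1, Mul(c, Add(-1, Mul(-1, c)))))
Pow(Function('y')(-2, -4), 2) = Pow(Add(-1, Mul(-1, -4), Mul(-1, Pow(-4, 2))), 2) = Pow(Add(-1, 4, Mul(-1, 16)), 2) = Pow(Add(-1, 4, -16), 2) = Pow(-13, 2) = 169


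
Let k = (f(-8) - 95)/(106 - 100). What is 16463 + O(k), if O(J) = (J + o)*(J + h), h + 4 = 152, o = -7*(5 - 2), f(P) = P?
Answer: 412903/36 ≈ 11470.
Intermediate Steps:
k = -103/6 (k = (-8 - 95)/(106 - 100) = -103/6 ≈ -17.167)
o = -21 (o = -7*3 = -21)
h = 148 (h = -4 + 152 = 148)
O(J) = (-21 + J)*(148 + J) (O(J) = (J - 21)*(J + 148) = (-21 + J)*(148 + J))
16463 + O(k) = 16463 + (-3108 + (-103/6)² + 127*(-103/6)) = 16463 + (-3108 + 10609/36 - 13081/6) = 16463 - 179765/36 = 412903/36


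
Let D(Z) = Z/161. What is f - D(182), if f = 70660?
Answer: 1625154/23 ≈ 70659.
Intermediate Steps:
D(Z) = Z/161 (D(Z) = Z*(1/161) = Z/161)
f - D(182) = 70660 - 182/161 = 70660 - 1*26/23 = 70660 - 26/23 = 1625154/23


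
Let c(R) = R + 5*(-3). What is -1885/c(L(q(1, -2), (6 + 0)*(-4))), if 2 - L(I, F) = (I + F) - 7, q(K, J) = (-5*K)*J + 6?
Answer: -1885/2 ≈ -942.50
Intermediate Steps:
q(K, J) = 6 - 5*J*K (q(K, J) = -5*J*K + 6 = 6 - 5*J*K)
L(I, F) = 9 - F - I (L(I, F) = 2 - ((I + F) - 7) = 2 - ((F + I) - 7) = 2 - (-7 + F + I) = 2 + (7 - F - I) = 9 - F - I)
c(R) = -15 + R (c(R) = R - 15 = -15 + R)
-1885/c(L(q(1, -2), (6 + 0)*(-4))) = -1885/(-15 + (9 - (6 + 0)*(-4) - (6 - 5*(-2)*1))) = -1885/(-15 + (9 - 6*(-4) - (6 + 10))) = -1885/(-15 + (9 - 1*(-24) - 1*16)) = -1885/(-15 + (9 + 24 - 16)) = -1885/(-15 + 17) = -1885/2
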